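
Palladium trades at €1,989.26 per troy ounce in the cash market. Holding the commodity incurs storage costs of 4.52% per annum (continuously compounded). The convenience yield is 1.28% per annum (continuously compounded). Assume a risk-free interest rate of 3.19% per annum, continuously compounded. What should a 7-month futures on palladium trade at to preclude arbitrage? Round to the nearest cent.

Net carry = r + u − y = 0.0319 + 0.0452 − 0.0128 = 0.0643
F = S·e^((r+u−y)T) = 1989.26 · e^(0.0643 × 7/12) = 1989.26 · e^0.03750833
= 1989.26 × 1.03822065 = €2,065.29 per troy ounce

€2,065.29 per troy ounce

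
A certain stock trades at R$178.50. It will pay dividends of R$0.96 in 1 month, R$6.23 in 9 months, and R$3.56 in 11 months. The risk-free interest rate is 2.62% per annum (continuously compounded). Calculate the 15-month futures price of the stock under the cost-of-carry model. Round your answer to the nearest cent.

PV(dividends) I = 0.96·e^(−0.0262·1/12) + 6.23·e^(−0.0262·9/12) + 3.56·e^(−0.0262·11/12)
I = 0.9579 + 6.1088 + 3.4755 = 10.5422
F = (S − I)·e^(rT) = (178.50 − 10.5422) · e^(0.0262·15/12)
= 167.9578 · e^0.032750 = 167.9578 × 1.033292 = R$173.55

R$173.55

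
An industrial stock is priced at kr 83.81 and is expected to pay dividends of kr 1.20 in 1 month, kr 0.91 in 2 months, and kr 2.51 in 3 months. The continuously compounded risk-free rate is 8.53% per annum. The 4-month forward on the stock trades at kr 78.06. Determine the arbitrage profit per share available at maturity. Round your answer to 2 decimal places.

kr 3.49 per share

PV(dividends) I = 1.20·e^(−0.0853·1/12) + 0.91·e^(−0.0853·2/12) + 2.51·e^(−0.0853·3/12) = 4.5457
Fair forward F* = (S − I)·e^(rT) = (83.81 − 4.5457)·e^0.028433 = 79.2643 × 1.028841 = 81.5504
Market kr 78.06 < fair 81.5504: forward underpriced → reverse cash-and-carry (short the stock, invest proceeds at r, pay the dividends, go long the forward).
Profit at T = |F_mkt − F*| = |78.06 − 81.5504| = kr 3.49 per share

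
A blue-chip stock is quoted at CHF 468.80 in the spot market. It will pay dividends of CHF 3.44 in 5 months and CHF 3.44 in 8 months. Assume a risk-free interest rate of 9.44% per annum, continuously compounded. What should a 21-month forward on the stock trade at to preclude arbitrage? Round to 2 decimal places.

CHF 545.30

PV(dividends) I = 3.44·e^(−0.0944·5/12) + 3.44·e^(−0.0944·8/12)
I = 3.3073 + 3.2302 = 6.5375
F = (S − I)·e^(rT) = (468.80 − 6.5375) · e^(0.0944·21/12)
= 462.2625 · e^0.165200 = 462.2625 × 1.179629 = CHF 545.30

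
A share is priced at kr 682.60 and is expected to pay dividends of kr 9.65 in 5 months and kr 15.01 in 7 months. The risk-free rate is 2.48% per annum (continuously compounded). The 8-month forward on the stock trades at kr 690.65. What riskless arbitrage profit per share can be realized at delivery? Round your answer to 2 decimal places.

kr 21.42 per share

PV(dividends) I = 9.65·e^(−0.0248·5/12) + 15.01·e^(−0.0248·7/12) = 24.3452
Fair forward F* = (S − I)·e^(rT) = (682.60 − 24.3452)·e^0.016533 = 658.2548 × 1.016670 = 669.2279
Market kr 690.65 > fair 669.2279: forward overpriced → cash-and-carry (borrow at r, buy the stock and collect the dividends, short the forward).
Profit at T = |F_mkt − F*| = |690.65 − 669.2279| = kr 21.42 per share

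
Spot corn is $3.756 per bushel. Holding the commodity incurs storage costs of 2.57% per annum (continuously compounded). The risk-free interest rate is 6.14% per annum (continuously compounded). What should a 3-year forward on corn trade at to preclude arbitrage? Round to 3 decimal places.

$4.878 per bushel

Net carry = r + u − y = 0.0614 + 0.0257 − 0.0000 = 0.0871
F = S·e^((r+u−y)T) = 3.756 · e^(0.0871 × 3) = 3.756 · e^0.261300
= 3.756 × 1.298617 = $4.878 per bushel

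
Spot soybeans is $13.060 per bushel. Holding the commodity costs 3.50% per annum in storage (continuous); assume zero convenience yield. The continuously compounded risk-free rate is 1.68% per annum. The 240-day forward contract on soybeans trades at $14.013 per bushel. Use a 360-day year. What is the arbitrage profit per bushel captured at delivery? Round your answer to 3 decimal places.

Fair forward: F* = S·e^(carry·T), with carry = (r + u) = 0.0168 + 0.0350 = 0.0518
F* = 13.060 · e^(0.0518 × 240/360) = 13.060 · e^0.034533 = 13.060 × 1.035136 = $13.5189
Market $14.013 > fair $13.5189: forward overpriced → cash-and-carry (buy spot, short the forward).
At maturity, profit = |F_mkt − F*| = |14.013 − 13.5189| = $0.494 per bushel

$0.494 per bushel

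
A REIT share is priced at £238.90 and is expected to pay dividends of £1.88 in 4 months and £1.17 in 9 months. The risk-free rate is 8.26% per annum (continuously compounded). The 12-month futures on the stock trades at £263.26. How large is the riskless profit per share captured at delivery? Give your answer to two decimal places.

£6.97 per share

PV(dividends) I = 1.88·e^(−0.0826·4/12) + 1.17·e^(−0.0826·9/12) = 2.9287
Fair futures F* = (S − I)·e^(rT) = (238.90 − 2.9287)·e^0.082600 = 235.9713 × 1.086107 = 256.2901
Market £263.26 > fair 256.2901: forward overpriced → cash-and-carry (borrow at r, buy the stock and collect the dividends, short the forward).
Profit at T = |F_mkt − F*| = |263.26 − 256.2901| = £6.97 per share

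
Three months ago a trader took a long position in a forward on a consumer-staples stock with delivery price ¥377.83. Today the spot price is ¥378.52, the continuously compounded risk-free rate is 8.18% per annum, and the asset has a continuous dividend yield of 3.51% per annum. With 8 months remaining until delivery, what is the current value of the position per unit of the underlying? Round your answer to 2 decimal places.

¥11.99

Current fair forward for the remaining 8 months: F = S·e^((r − q)·T), (r − q) = 0.0818 − 0.0351 = 0.0467
F = 378.52 · e^(0.0467 × 8/12) = 378.52 × 1.031623 = 390.4899
Value of long forward = (F − K)·e^(−rT) = (390.4899 − 377.83) · e^(−0.0818·8/12)
= 12.6599 × 0.946927 = 11.99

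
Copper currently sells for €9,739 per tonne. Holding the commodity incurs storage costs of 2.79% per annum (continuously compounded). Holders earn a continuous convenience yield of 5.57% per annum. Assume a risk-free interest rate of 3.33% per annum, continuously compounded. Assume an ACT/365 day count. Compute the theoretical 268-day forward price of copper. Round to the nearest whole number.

Net carry = r + u − y = 0.0333 + 0.0279 − 0.0557 = 0.0055
F = S·e^((r+u−y)T) = 9739 · e^(0.0055 × 268/365) = 9739 · e^0.004038
= 9739 × 1.004046 = €9,778 per tonne

€9,778 per tonne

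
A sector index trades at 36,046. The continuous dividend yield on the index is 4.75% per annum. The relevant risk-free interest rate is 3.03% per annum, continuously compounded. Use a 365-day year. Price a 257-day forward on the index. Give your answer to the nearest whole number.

F = S·e^((r − q)T) = 36046 · e^((0.0303 − 0.0475) × 257/365)
= 36046 · e^-0.012111 = 36046 × 0.987962
F = 35,612

35,612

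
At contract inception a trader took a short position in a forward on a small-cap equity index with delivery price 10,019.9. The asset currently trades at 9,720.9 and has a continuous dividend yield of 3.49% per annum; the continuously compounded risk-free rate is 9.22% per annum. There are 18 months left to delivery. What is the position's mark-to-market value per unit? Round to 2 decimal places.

-499.40

Current fair forward for the remaining 18 months: F = S·e^((r − q)·T), (r − q) = 0.0922 − 0.0349 = 0.0573
F = 9720.9 · e^(0.0573 × 18/12) = 9720.9 × 1.08975184 = 10593.3687
Value of long forward = (F − K)·e^(−rT) = (10593.3687 − 10019.9) · e^(−0.0922·18/12)
= 573.4687 × 0.87083740 = 499.40
Short position value = −(long value) = -499.40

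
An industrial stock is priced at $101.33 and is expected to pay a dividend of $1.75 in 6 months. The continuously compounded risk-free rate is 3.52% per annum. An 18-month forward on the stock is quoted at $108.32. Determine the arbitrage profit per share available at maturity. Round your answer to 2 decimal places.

$3.31 per share

PV(dividends) I = 1.75·e^(−0.0352·6/12) = 1.7195
Fair forward F* = (S − I)·e^(rT) = (101.33 − 1.7195)·e^0.052800 = 99.6105 × 1.054219 = 105.0113
Market $108.32 > fair 105.0113: forward overpriced → cash-and-carry (borrow at r, buy the stock and collect the dividends, short the forward).
Profit at T = |F_mkt − F*| = |108.32 − 105.0113| = $3.31 per share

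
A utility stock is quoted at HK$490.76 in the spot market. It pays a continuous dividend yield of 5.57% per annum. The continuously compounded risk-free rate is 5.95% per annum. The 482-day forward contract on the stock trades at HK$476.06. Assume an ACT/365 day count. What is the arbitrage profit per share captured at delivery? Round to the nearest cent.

HK$17.17 per share

Fair forward: F* = S·e^(carry·T), with carry = (r − q) = 0.0595 − 0.0557 = 0.0038
F* = 490.76 · e^(0.0038 × 482/365) = 490.76 · e^0.005018 = 490.76 × 1.005031 = HK$493.2290
Market HK$476.06 < fair HK$493.2290: forward underpriced → reverse cash-and-carry (short spot, go long the forward).
At maturity, profit = |F_mkt − F*| = |476.06 − 493.2290| = HK$17.17 per share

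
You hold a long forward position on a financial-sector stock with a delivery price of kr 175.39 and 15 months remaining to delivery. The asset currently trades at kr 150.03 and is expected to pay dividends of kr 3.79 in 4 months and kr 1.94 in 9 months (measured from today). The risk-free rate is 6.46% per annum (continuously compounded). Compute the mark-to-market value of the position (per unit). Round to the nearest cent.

-kr 17.31

PV(remaining dividends) I = 3.79·e^(−0.0646·4/12) + 1.94·e^(−0.0646·9/12) = 5.5575
Current forward F = (S − I)·e^(rT) = (150.03 − 5.5575)·e^(0.0646·15/12) = 144.4725 × 1.084100 = 156.6226
Value (long) = (F − K)·e^(−rT) = (156.6226 − 175.39) × 0.922424 = -17.3115
Value = -kr 17.31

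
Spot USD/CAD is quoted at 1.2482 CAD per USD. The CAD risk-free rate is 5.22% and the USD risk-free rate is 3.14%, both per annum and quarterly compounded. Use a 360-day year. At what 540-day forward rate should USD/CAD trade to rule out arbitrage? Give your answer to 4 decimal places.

1.2873

By covered interest parity, F = S · (1+r_CAD/4)^(4T) / (1+r_USD/4)^(4T)
= 1.2482 × 1.080899 / 1.048034 = 1.2482 × 1.031359
F = 1.2873 CAD per USD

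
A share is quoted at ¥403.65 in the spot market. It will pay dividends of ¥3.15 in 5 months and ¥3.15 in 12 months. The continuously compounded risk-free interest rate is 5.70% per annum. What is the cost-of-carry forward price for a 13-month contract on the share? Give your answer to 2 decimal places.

¥422.92

PV(dividends) I = 3.15·e^(−0.0570·5/12) + 3.15·e^(−0.0570·12/12)
I = 3.0761 + 2.9755 = 6.0516
F = (S − I)·e^(rT) = (403.65 − 6.0516) · e^(0.0570·13/12)
= 397.5984 · e^0.061750 = 397.5984 × 1.063696 = ¥422.92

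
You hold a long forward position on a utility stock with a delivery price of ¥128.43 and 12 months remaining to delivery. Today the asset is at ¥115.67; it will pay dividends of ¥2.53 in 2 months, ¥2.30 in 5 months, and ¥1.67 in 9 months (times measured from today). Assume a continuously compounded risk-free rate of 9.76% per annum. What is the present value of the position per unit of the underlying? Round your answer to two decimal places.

-¥7.07

PV(remaining dividends) I = 2.53·e^(−0.0976·2/12) + 2.30·e^(−0.0976·5/12) + 1.67·e^(−0.0976·9/12) = 6.2496
Current forward F = (S − I)·e^(rT) = (115.67 − 6.2496)·e^(0.0976·12/12) = 109.4204 × 1.102522 = 120.6384
Value (long) = (F − K)·e^(−rT) = (120.6384 − 128.43) × 0.907012 = -7.0671
Value = -¥7.07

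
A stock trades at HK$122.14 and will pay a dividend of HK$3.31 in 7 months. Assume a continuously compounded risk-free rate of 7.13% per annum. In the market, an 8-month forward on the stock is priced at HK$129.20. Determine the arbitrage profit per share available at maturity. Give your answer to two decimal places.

HK$4.44 per share

PV(dividends) I = 3.31·e^(−0.0713·7/12) = 3.1752
Fair forward F* = (S − I)·e^(rT) = (122.14 − 3.1752)·e^0.047533 = 118.9648 × 1.048681 = 124.7561
Market HK$129.20 > fair 124.7561: forward overpriced → cash-and-carry (borrow at r, buy the stock and collect the dividends, short the forward).
Profit at T = |F_mkt − F*| = |129.20 − 124.7561| = HK$4.44 per share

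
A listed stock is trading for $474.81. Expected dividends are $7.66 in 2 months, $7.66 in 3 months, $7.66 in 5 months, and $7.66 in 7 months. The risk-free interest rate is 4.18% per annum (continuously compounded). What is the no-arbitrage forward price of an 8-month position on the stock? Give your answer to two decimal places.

PV(dividends) I = 7.66·e^(−0.0418·2/12) + 7.66·e^(−0.0418·3/12) + 7.66·e^(−0.0418·5/12) + 7.66·e^(−0.0418·7/12)
I = 7.6068 + 7.5804 + 7.5277 + 7.4755 = 30.1904
F = (S − I)·e^(rT) = (474.81 − 30.1904) · e^(0.0418·8/12)
= 444.6196 · e^0.027867 = 444.6196 × 1.028259 = $457.18

$457.18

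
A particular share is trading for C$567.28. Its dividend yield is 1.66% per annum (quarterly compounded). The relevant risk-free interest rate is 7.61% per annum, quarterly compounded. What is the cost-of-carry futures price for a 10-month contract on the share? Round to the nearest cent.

C$595.78

F = S · (1+r/4)^(4T) / (1+q/4)^(4T)
= 567.28 × 1.064836 / 1.013900 = 567.28 × 1.050238
F = C$595.78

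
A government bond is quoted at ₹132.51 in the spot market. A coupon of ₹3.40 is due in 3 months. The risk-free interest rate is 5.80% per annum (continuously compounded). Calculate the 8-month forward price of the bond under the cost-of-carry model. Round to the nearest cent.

PV(coupons) I = 3.40·e^(−0.0580·3/12)
I = 3.3511
F = (S − I)·e^(rT) = (132.51 − 3.3511) · e^(0.0580·8/12)
= 129.1589 · e^0.038667 = 129.1589 × 1.039424 = ₹134.25

₹134.25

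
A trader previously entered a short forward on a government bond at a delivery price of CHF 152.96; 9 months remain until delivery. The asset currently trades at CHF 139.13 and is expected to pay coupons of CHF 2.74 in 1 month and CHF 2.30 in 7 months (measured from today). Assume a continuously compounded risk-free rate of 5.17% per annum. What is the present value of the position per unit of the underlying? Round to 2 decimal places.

CHF 12.97

PV(remaining coupons) I = 2.74·e^(−0.0517·1/12) + 2.30·e^(−0.0517·7/12) = 4.9599
Current forward F = (S − I)·e^(rT) = (139.13 − 4.9599)·e^(0.0517·9/12) = 134.1701 × 1.039537 = 139.4748
Value (long) = (F − K)·e^(−rT) = (139.4748 − 152.96) × 0.961967 = -12.9723
Short position value = −(long value) = CHF 12.97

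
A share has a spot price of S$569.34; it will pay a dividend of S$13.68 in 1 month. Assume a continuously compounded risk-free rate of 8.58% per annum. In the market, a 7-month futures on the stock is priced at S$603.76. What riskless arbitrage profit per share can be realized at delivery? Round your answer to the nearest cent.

PV(dividends) I = 13.68·e^(−0.0858·1/12) = 13.5825
Fair futures F* = (S − I)·e^(rT) = (569.34 − 13.5825)·e^0.050050 = 555.7575 × 1.051324 = 584.2812
Market S$603.76 > fair 584.2812: forward overpriced → cash-and-carry (borrow at r, buy the stock and collect the dividends, short the forward).
Profit at T = |F_mkt − F*| = |603.76 − 584.2812| = S$19.48 per share

S$19.48 per share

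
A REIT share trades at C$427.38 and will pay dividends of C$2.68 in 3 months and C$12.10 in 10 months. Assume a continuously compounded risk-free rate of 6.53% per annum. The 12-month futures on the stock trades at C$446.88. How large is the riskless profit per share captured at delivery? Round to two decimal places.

PV(dividends) I = 2.68·e^(−0.0653·3/12) + 12.10·e^(−0.0653·10/12) = 14.0958
Fair futures F* = (S − I)·e^(rT) = (427.38 − 14.0958)·e^0.065300 = 413.2842 × 1.067479 = 441.1722
Market C$446.88 > fair 441.1722: forward overpriced → cash-and-carry (borrow at r, buy the stock and collect the dividends, short the forward).
Profit at T = |F_mkt − F*| = |446.88 − 441.1722| = C$5.71 per share

C$5.71 per share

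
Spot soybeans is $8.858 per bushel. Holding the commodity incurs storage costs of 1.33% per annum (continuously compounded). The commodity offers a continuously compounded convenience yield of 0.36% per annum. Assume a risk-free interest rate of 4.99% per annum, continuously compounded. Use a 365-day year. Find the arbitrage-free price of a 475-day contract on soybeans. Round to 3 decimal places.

$9.572 per bushel

Net carry = r + u − y = 0.0499 + 0.0133 − 0.0036 = 0.0596
F = S·e^((r+u−y)T) = 8.858 · e^(0.0596 × 475/365) = 8.858 · e^0.077562
= 8.858 × 1.080649 = $9.572 per bushel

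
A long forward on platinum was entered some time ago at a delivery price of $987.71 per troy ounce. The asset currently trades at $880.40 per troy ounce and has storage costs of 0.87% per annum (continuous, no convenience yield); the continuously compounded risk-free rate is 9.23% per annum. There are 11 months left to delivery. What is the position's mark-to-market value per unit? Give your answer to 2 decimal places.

Current fair forward for the remaining 11 months: F = S·e^((r + u)·T), (r + u) = 0.0923 + 0.0087 = 0.1010
F = 880.40 · e^(0.1010 × 11/12) = 880.40 × 1.097005 = 965.8032
Value of long forward = (F − K)·e^(−rT) = (965.8032 − 987.71) · e^(−0.0923·11/12)
= -21.9068 × 0.918872 = -20.13

-$20.13 per troy ounce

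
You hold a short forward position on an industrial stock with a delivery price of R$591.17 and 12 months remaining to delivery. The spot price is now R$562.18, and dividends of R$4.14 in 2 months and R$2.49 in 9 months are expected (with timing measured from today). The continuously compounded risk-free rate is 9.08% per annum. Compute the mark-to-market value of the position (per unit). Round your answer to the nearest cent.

PV(remaining dividends) I = 4.14·e^(−0.0908·2/12) + 2.49·e^(−0.0908·9/12) = 6.4039
Current forward F = (S − I)·e^(rT) = (562.18 − 6.4039)·e^(0.0908·12/12) = 555.7761 × 1.095050 = 608.6026
Value (long) = (F − K)·e^(−rT) = (608.6026 − 591.17) × 0.913200 = 15.9195
Short position value = −(long value) = -R$15.92

-R$15.92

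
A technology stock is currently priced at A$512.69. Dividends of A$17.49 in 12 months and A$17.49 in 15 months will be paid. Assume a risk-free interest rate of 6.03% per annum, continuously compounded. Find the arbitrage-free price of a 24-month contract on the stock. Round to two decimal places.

PV(dividends) I = 17.49·e^(−0.0603·12/12) + 17.49·e^(−0.0603·15/12)
I = 16.4665 + 16.2201 = 32.6866
F = (S − I)·e^(rT) = (512.69 − 32.6866) · e^(0.0603·24/12)
= 480.0034 · e^0.120600 = 480.0034 × 1.128174 = A$541.53

A$541.53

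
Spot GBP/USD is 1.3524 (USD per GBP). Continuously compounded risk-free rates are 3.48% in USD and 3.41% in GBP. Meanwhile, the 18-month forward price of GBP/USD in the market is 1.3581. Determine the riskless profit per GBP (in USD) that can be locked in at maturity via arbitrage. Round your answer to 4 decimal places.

Fair forward: F* = S·e^(carry·T), with carry = (r_USD − r_GBP) = 0.0348 − 0.0341 = 0.0007
F* = 1.3524 · e^(0.0007 × 18/12) = 1.3524 · e^0.001050 = 1.3524 × 1.001051 = 1.3538
Market 1.3581 > fair 1.3538: forward overpriced → cash-and-carry (buy spot, short the forward).
At maturity, profit = |F_mkt − F*| = |1.3581 − 1.3538| = 0.0043 per GBP (in USD)

0.0043 per GBP (in USD)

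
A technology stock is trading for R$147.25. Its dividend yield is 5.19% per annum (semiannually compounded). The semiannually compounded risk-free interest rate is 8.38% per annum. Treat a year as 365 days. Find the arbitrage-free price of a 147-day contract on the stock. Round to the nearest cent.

F = S · (1+r/2)^(2T) / (1+q/2)^(2T)
= 147.25 × 1.033614 / 1.020850 = 147.25 × 1.012503
F = R$149.09

R$149.09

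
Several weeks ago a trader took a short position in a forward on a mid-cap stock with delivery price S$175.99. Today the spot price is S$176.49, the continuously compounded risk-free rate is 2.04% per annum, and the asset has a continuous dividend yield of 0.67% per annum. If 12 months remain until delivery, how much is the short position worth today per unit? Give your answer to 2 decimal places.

-S$2.88

Current fair forward for the remaining 12 months: F = S·e^((r − q)·T), (r − q) = 0.0204 − 0.0067 = 0.0137
F = 176.49 · e^(0.0137 × 12/12) = 176.49 × 1.013794 = 178.9245
Value of long forward = (F − K)·e^(−rT) = (178.9245 − 175.99) · e^(−0.0204·12/12)
= 2.9345 × 0.979807 = 2.88
Short position value = −(long value) = -S$2.88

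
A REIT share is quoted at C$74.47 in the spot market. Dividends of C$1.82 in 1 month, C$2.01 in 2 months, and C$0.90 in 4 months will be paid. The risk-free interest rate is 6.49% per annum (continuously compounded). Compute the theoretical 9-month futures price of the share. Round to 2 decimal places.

PV(dividends) I = 1.82·e^(−0.0649·1/12) + 2.01·e^(−0.0649·2/12) + 0.90·e^(−0.0649·4/12)
I = 1.8102 + 1.9884 + 0.8807 = 4.6793
F = (S − I)·e^(rT) = (74.47 − 4.6793) · e^(0.0649·9/12)
= 69.7907 · e^0.048675 = 69.7907 × 1.049879 = C$73.27

C$73.27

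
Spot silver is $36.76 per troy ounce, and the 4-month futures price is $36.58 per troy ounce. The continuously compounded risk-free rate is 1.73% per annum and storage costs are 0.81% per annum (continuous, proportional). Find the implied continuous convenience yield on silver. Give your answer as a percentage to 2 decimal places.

F = S·e^((r+u−y)T) ⇒ (r+u−y) = ln(F/S)/T
ln(36.58/36.76) = -0.004909; /T ⇒ -0.014727
y = r + u − ln(F/S)/T = 0.0173 + 0.0081 + 0.014727 = 0.040127
y = 4.01%

4.01%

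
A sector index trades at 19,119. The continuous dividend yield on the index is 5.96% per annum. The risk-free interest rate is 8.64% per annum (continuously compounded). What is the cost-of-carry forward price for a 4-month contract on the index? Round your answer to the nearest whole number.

F = S·e^((r − q)T) = 19119 · e^((0.0864 − 0.0596) × 4/12)
= 19119 · e^0.008933 = 19119 × 1.008973
F = 19,291

19,291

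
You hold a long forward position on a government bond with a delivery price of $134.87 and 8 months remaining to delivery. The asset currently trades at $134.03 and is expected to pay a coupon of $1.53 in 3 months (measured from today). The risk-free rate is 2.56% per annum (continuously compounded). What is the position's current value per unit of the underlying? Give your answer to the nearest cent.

-$0.08

PV(remaining coupons) I = 1.53·e^(−0.0256·3/12) = 1.5202
Current forward F = (S − I)·e^(rT) = (134.03 − 1.5202)·e^(0.0256·8/12) = 132.5098 × 1.017213 = 134.7907
Value (long) = (F − K)·e^(−rT) = (134.7907 − 134.87) × 0.983078 = -0.0780
Value = -$0.08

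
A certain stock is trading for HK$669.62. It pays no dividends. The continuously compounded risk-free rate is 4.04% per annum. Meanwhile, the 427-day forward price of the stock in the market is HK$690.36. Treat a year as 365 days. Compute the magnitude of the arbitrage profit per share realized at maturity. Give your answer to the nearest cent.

Fair forward: F* = S·e^(carry·T), with carry = r = 0.0404
F* = 669.62 · e^(0.0404 × 427/365) = 669.62 · e^0.047262 = 669.62 × 1.048397 = HK$702.0276
Market HK$690.36 < fair HK$702.0276: forward underpriced → reverse cash-and-carry (short spot, go long the forward).
At maturity, profit = |F_mkt − F*| = |690.36 − 702.0276| = HK$11.67 per share

HK$11.67 per share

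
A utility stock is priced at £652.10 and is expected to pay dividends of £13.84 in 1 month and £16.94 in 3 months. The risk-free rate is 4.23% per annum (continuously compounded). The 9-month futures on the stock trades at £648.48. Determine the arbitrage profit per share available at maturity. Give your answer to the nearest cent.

PV(dividends) I = 13.84·e^(−0.0423·1/12) + 16.94·e^(−0.0423·3/12) = 30.5531
Fair futures F* = (S − I)·e^(rT) = (652.10 − 30.5531)·e^0.031725 = 621.5469 × 1.032234 = 641.5818
Market £648.48 > fair 641.5818: forward overpriced → cash-and-carry (borrow at r, buy the stock and collect the dividends, short the forward).
Profit at T = |F_mkt − F*| = |648.48 − 641.5818| = £6.90 per share

£6.90 per share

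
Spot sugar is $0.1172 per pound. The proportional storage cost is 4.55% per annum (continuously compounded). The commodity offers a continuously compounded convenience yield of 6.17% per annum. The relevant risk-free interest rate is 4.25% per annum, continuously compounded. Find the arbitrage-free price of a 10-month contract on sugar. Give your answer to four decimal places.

$0.1198 per pound

Net carry = r + u − y = 0.0425 + 0.0455 − 0.0617 = 0.0263
F = S·e^((r+u−y)T) = 0.1172 · e^(0.0263 × 10/12) = 0.1172 · e^0.021917
= 0.1172 × 1.022159 = $0.1198 per pound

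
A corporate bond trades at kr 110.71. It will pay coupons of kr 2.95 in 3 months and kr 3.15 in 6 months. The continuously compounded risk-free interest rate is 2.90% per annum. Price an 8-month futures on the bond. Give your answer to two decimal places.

PV(coupons) I = 2.95·e^(−0.0290·3/12) + 3.15·e^(−0.0290·6/12)
I = 2.9287 + 3.1047 = 6.0334
F = (S − I)·e^(rT) = (110.71 − 6.0334) · e^(0.0290·8/12)
= 104.6766 · e^0.019333 = 104.6766 × 1.019521 = kr 106.72

kr 106.72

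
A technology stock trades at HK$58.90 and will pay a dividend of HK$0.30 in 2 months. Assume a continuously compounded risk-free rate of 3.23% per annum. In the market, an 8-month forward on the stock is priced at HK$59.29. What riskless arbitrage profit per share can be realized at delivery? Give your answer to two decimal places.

HK$0.59 per share

PV(dividends) I = 0.30·e^(−0.0323·2/12) = 0.2984
Fair forward F* = (S − I)·e^(rT) = (58.90 − 0.2984)·e^0.021533 = 58.6016 × 1.021767 = 59.8772
Market HK$59.29 < fair 59.8772: forward underpriced → reverse cash-and-carry (short the stock, invest proceeds at r, pay the dividends, go long the forward).
Profit at T = |F_mkt − F*| = |59.29 − 59.8772| = HK$0.59 per share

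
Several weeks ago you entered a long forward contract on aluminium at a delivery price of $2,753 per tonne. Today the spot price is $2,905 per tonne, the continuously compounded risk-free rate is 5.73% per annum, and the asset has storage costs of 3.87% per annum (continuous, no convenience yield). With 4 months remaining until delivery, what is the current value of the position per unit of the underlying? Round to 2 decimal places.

Current fair forward for the remaining 4 months: F = S·e^((r + u)·T), (r + u) = 0.0573 + 0.0387 = 0.0960
F = 2905 · e^(0.0960 × 4/12) = 2905 × 1.03251751 = 2999.4634
Value of long forward = (F − K)·e^(−rT) = (2999.4634 − 2753) · e^(−0.0573·4/12)
= 246.4634 × 0.98108125 = 241.80

$241.80 per tonne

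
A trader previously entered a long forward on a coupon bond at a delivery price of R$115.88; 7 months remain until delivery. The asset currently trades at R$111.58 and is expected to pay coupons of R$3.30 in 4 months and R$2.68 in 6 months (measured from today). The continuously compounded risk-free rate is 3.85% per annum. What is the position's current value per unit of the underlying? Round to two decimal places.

PV(remaining coupons) I = 3.30·e^(−0.0385·4/12) + 2.68·e^(−0.0385·6/12) = 5.8868
Current forward F = (S − I)·e^(rT) = (111.58 − 5.8868)·e^(0.0385·7/12) = 105.6932 × 1.022712 = 108.0937
Value (long) = (F − K)·e^(−rT) = (108.0937 − 115.88) × 0.977792 = -7.6134
Value = -R$7.61

-R$7.61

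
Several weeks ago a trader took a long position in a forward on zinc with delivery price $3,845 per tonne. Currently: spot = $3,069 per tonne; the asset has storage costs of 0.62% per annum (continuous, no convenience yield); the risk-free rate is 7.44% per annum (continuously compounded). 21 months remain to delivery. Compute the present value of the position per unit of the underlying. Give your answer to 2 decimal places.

-$273.12 per tonne

Current fair forward for the remaining 21 months: F = S·e^((r + u)·T), (r + u) = 0.0744 + 0.0062 = 0.0806
F = 3069 · e^(0.0806 × 21/12) = 3069 × 1.15148222 = 3533.8989
Value of long forward = (F − K)·e^(−rT) = (3533.8989 − 3845) · e^(−0.0744·21/12)
= -311.1011 × 0.87791983 = -273.12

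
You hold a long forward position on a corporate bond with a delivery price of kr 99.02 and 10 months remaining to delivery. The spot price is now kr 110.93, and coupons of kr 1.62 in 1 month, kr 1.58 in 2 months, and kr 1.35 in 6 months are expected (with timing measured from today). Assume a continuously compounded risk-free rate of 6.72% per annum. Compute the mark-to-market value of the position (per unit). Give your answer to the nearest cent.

kr 12.82

PV(remaining coupons) I = 1.62·e^(−0.0672·1/12) + 1.58·e^(−0.0672·2/12) + 1.35·e^(−0.0672·6/12) = 4.4787
Current forward F = (S − I)·e^(rT) = (110.93 − 4.4787)·e^(0.0672·10/12) = 106.4513 × 1.057598 = 112.5827
Value (long) = (F − K)·e^(−rT) = (112.5827 − 99.02) × 0.945539 = 12.8241
Value = kr 12.82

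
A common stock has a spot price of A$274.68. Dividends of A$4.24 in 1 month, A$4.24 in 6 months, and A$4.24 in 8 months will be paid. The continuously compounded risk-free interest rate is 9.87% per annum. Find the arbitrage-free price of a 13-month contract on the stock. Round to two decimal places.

PV(dividends) I = 4.24·e^(−0.0987·1/12) + 4.24·e^(−0.0987·6/12) + 4.24·e^(−0.0987·8/12)
I = 4.2053 + 4.0358 + 3.9700 = 12.2111
F = (S − I)·e^(rT) = (274.68 − 12.2111) · e^(0.0987·13/12)
= 262.4689 · e^0.106925 = 262.4689 × 1.112851 = A$292.09

A$292.09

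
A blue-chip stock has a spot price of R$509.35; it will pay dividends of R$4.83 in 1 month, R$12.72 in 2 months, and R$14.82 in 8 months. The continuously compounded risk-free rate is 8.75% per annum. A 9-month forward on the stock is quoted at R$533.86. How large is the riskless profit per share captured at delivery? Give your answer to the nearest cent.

R$23.40 per share

PV(dividends) I = 4.83·e^(−0.0875·1/12) + 12.72·e^(−0.0875·2/12) + 14.82·e^(−0.0875·8/12) = 31.3110
Fair forward F* = (S − I)·e^(rT) = (509.35 − 31.3110)·e^0.065625 = 478.0390 × 1.067826 = 510.4625
Market R$533.86 > fair 510.4625: forward overpriced → cash-and-carry (borrow at r, buy the stock and collect the dividends, short the forward).
Profit at T = |F_mkt − F*| = |533.86 − 510.4625| = R$23.40 per share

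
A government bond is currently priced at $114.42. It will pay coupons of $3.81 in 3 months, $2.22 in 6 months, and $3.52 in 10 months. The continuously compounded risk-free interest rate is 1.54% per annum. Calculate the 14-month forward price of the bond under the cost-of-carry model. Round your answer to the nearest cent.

$106.85

PV(coupons) I = 3.81·e^(−0.0154·3/12) + 2.22·e^(−0.0154·6/12) + 3.52·e^(−0.0154·10/12)
I = 3.7954 + 2.2030 + 3.4751 = 9.4735
F = (S − I)·e^(rT) = (114.42 − 9.4735) · e^(0.0154·14/12)
= 104.9465 · e^0.017967 = 104.9465 × 1.018129 = $106.85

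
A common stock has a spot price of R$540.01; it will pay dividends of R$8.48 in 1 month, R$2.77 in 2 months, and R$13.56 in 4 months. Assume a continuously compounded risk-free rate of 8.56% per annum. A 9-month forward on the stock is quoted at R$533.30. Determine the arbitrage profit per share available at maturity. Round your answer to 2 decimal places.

R$16.57 per share

PV(dividends) I = 8.48·e^(−0.0856·1/12) + 2.77·e^(−0.0856·2/12) + 13.56·e^(−0.0856·4/12) = 24.3290
Fair forward F* = (S − I)·e^(rT) = (540.01 − 24.3290)·e^0.064200 = 515.6810 × 1.066306 = 549.8737
Market R$533.30 < fair 549.8737: forward underpriced → reverse cash-and-carry (short the stock, invest proceeds at r, pay the dividends, go long the forward).
Profit at T = |F_mkt − F*| = |533.30 − 549.8737| = R$16.57 per share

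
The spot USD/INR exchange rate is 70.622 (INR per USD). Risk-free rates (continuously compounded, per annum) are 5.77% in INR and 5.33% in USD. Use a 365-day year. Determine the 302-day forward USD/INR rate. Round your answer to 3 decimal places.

70.880

F = S·e^((r_INR − r_USD)T) = 70.622 · e^((0.0577 − 0.0533) × 302/365)
= 70.622 · e^0.003641 = 70.622 × 1.003648
F = 70.880 INR per USD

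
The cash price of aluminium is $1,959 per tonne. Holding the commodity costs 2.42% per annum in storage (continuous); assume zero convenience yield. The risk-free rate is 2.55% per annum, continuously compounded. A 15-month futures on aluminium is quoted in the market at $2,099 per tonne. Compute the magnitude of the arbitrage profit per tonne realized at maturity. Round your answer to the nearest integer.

$14 per tonne

Fair futures: F* = S·e^(carry·T), with carry = (r + u) = 0.0255 + 0.0242 = 0.0497
F* = 1959 · e^(0.0497 × 15/12) = 1959 · e^0.062125 = 1959 × 1.064095 = $2084.5621
Market $2099 > fair $2084.5621: forward overpriced → cash-and-carry (buy spot, short the forward).
At maturity, profit = |F_mkt − F*| = |2099 − 2084.5621| = $14 per tonne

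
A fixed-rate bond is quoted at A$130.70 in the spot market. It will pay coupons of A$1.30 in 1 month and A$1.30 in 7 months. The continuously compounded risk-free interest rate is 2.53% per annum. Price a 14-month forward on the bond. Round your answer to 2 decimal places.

A$131.96

PV(coupons) I = 1.30·e^(−0.0253·1/12) + 1.30·e^(−0.0253·7/12)
I = 1.2973 + 1.2810 = 2.5783
F = (S − I)·e^(rT) = (130.70 − 2.5783) · e^(0.0253·14/12)
= 128.1217 · e^0.029517 = 128.1217 × 1.029957 = A$131.96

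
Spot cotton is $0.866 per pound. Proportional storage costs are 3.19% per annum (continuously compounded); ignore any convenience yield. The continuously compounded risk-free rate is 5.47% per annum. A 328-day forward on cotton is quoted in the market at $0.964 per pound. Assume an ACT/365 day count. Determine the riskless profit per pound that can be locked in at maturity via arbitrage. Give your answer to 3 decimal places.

$0.028 per pound

Fair forward: F* = S·e^(carry·T), with carry = (r + u) = 0.0547 + 0.0319 = 0.0866
F* = 0.866 · e^(0.0866 × 328/365) = 0.866 · e^0.077821 = 0.866 × 1.080929 = $0.9361
Market $0.964 > fair $0.9361: forward overpriced → cash-and-carry (buy spot, short the forward).
At maturity, profit = |F_mkt − F*| = |0.964 − 0.9361| = $0.028 per pound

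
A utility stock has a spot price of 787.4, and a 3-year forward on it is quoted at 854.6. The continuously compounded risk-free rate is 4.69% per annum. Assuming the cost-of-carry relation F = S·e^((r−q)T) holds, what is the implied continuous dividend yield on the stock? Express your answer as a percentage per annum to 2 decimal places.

1.96%

From F = S·e^((r−q)T): (r − q) = ln(F/S)/T
ln(854.6/787.4) = ln(1.085344) = 0.081897
(r − q) = 0.081897 / (3) = 0.027299
q = r − ln(F/S)/T = 0.0469 − 0.027299 = 0.019601
q = 1.96%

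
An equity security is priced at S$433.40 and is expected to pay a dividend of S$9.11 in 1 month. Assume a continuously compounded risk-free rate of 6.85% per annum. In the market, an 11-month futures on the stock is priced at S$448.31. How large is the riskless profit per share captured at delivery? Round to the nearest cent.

PV(dividends) I = 9.11·e^(−0.0685·1/12) = 9.0581
Fair futures F* = (S − I)·e^(rT) = (433.40 − 9.0581)·e^0.062792 = 424.3419 × 1.064805 = 451.8414
Market S$448.31 < fair 451.8414: forward underpriced → reverse cash-and-carry (short the stock, invest proceeds at r, pay the dividends, go long the forward).
Profit at T = |F_mkt − F*| = |448.31 − 451.8414| = S$3.53 per share

S$3.53 per share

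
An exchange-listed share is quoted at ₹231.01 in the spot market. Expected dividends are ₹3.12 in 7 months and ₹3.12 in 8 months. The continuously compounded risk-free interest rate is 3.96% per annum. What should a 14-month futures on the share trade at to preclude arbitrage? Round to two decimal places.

₹235.56

PV(dividends) I = 3.12·e^(−0.0396·7/12) + 3.12·e^(−0.0396·8/12)
I = 3.0488 + 3.0387 = 6.0875
F = (S − I)·e^(rT) = (231.01 − 6.0875) · e^(0.0396·14/12)
= 224.9225 · e^0.046200 = 224.9225 × 1.047284 = ₹235.56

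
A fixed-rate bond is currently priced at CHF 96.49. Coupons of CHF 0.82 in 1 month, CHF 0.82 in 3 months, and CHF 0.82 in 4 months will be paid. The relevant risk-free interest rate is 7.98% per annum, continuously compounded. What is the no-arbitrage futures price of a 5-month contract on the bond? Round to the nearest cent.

PV(coupons) I = 0.82·e^(−0.0798·1/12) + 0.82·e^(−0.0798·3/12) + 0.82·e^(−0.0798·4/12)
I = 0.8146 + 0.8038 + 0.7985 = 2.4169
F = (S − I)·e^(rT) = (96.49 − 2.4169) · e^(0.0798·5/12)
= 94.0731 · e^0.033250 = 94.0731 × 1.033809 = CHF 97.25

CHF 97.25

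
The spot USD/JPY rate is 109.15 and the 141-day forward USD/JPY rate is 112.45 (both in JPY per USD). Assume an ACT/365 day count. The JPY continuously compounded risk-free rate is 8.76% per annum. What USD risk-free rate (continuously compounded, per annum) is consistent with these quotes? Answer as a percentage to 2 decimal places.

F = S·e^((r_JPY − r_USD)T) ⇒ r_USD = r_JPY − ln(F/S)/T
ln(112.45/109.15) = 0.029786; /(141/365) = 0.077106
r_USD = 0.0876 − 0.077106 = 0.010494
r_USD = 1.05%

1.05%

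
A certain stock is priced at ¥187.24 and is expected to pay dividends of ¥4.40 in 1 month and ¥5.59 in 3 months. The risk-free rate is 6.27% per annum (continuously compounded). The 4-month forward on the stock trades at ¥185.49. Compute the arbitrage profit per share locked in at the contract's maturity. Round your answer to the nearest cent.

¥4.38 per share

PV(dividends) I = 4.40·e^(−0.0627·1/12) + 5.59·e^(−0.0627·3/12) = 9.8801
Fair forward F* = (S − I)·e^(rT) = (187.24 − 9.8801)·e^0.020900 = 177.3599 × 1.021120 = 181.1057
Market ¥185.49 > fair 181.1057: forward overpriced → cash-and-carry (borrow at r, buy the stock and collect the dividends, short the forward).
Profit at T = |F_mkt − F*| = |185.49 − 181.1057| = ¥4.38 per share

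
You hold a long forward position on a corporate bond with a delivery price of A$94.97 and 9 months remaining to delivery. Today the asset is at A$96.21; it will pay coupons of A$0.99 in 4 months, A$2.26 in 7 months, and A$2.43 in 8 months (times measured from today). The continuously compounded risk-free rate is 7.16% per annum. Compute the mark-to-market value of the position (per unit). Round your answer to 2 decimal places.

A$0.75

PV(remaining coupons) I = 0.99·e^(−0.0716·4/12) + 2.26·e^(−0.0716·7/12) + 2.43·e^(−0.0716·8/12) = 5.4509
Current forward F = (S − I)·e^(rT) = (96.21 − 5.4509)·e^(0.0716·9/12) = 90.7591 × 1.055168 = 95.7661
Value (long) = (F − K)·e^(−rT) = (95.7661 − 94.97) × 0.947716 = 0.7545
Value = A$0.75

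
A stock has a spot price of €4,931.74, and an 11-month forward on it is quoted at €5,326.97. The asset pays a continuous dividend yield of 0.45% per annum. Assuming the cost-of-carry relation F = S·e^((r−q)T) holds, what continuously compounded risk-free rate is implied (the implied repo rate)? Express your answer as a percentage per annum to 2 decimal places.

8.86%

From F = S·e^((r−q)T): (r − q) = ln(F/S)/T
ln(5326.97/4931.74) = ln(1.080140) = 0.077091
(r − q) = 0.077091 / (11/12) = 0.084099
r = ln(F/S)/T + q = 0.084099 + 0.0045 = 0.088599
r = 8.86%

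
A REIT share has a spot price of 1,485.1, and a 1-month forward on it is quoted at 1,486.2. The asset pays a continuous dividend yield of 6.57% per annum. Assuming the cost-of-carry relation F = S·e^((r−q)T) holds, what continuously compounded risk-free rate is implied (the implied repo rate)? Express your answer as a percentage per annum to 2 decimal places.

From F = S·e^((r−q)T): (r − q) = ln(F/S)/T
ln(1486.2/1485.1) = ln(1.000741) = 0.000741
(r − q) = 0.000741 / (1/12) = 0.008892
r = ln(F/S)/T + q = 0.008892 + 0.0657 = 0.074592
r = 7.46%

7.46%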